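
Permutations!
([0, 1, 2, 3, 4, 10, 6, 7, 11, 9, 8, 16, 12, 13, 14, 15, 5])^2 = [0, 1, 2, 3, 4, 8, 6, 7, 16, 9, 11, 5, 12, 13, 14, 15, 10]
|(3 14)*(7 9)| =|(3 14)(7 9)| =2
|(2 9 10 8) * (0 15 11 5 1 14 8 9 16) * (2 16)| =|(0 15 11 5 1 14 8 16)(9 10)| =8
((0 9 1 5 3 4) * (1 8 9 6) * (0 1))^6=(9)(1 3)(4 5)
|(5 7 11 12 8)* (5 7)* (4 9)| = |(4 9)(7 11 12 8)| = 4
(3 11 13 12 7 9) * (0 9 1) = (0 9 3 11 13 12 7 1) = [9, 0, 2, 11, 4, 5, 6, 1, 8, 3, 10, 13, 7, 12]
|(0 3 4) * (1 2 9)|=3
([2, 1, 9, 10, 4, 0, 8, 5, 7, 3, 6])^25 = [7, 1, 5, 2, 4, 8, 3, 6, 10, 0, 9]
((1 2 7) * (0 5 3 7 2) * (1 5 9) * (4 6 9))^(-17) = (0 9 4 1 6)(3 7 5)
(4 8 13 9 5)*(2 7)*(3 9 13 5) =(13)(2 7)(3 9)(4 8 5) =[0, 1, 7, 9, 8, 4, 6, 2, 5, 3, 10, 11, 12, 13]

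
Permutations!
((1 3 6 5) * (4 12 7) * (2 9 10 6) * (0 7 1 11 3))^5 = (12)(2 11 6 9 3 5 10)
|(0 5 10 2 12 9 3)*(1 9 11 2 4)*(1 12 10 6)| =30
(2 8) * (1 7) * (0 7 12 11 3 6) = (0 7 1 12 11 3 6)(2 8) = [7, 12, 8, 6, 4, 5, 0, 1, 2, 9, 10, 3, 11]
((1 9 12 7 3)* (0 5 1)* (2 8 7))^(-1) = ((0 5 1 9 12 2 8 7 3))^(-1) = (0 3 7 8 2 12 9 1 5)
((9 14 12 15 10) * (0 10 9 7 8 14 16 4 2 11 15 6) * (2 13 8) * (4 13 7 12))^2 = (0 12)(2 15 16 8 4)(6 10)(7 11 9 13 14)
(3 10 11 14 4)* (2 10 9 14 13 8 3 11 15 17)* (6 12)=(2 10 15 17)(3 9 14 4 11 13 8)(6 12)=[0, 1, 10, 9, 11, 5, 12, 7, 3, 14, 15, 13, 6, 8, 4, 17, 16, 2]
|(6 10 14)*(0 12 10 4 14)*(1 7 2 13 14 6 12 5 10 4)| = |(0 5 10)(1 7 2 13 14 12 4 6)| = 24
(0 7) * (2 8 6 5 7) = (0 2 8 6 5 7) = [2, 1, 8, 3, 4, 7, 5, 0, 6]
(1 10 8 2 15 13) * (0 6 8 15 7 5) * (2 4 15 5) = [6, 10, 7, 3, 15, 0, 8, 2, 4, 9, 5, 11, 12, 1, 14, 13] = (0 6 8 4 15 13 1 10 5)(2 7)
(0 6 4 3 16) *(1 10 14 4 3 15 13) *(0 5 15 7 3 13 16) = (0 6 13 1 10 14 4 7 3)(5 15 16) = [6, 10, 2, 0, 7, 15, 13, 3, 8, 9, 14, 11, 12, 1, 4, 16, 5]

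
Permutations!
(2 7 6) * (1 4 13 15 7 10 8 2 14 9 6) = (1 4 13 15 7)(2 10 8)(6 14 9) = [0, 4, 10, 3, 13, 5, 14, 1, 2, 6, 8, 11, 12, 15, 9, 7]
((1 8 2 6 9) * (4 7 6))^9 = (1 2 7 9 8 4 6)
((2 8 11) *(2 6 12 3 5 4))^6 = ((2 8 11 6 12 3 5 4))^6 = (2 5 12 11)(3 6 8 4)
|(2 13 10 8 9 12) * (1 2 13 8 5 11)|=|(1 2 8 9 12 13 10 5 11)|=9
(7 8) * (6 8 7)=(6 8)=[0, 1, 2, 3, 4, 5, 8, 7, 6]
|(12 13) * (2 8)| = |(2 8)(12 13)| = 2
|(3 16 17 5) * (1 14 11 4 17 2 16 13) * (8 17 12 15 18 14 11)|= |(1 11 4 12 15 18 14 8 17 5 3 13)(2 16)|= 12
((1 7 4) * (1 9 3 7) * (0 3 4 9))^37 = (0 7 4 3 9)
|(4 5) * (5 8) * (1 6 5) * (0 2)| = 10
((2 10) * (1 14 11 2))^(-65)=(14)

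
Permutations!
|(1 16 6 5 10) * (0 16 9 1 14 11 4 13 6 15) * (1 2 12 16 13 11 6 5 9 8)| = |(0 13 5 10 14 6 9 2 12 16 15)(1 8)(4 11)| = 22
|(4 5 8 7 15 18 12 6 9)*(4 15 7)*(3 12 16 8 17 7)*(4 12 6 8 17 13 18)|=22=|(3 6 9 15 4 5 13 18 16 17 7)(8 12)|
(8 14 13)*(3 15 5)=(3 15 5)(8 14 13)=[0, 1, 2, 15, 4, 3, 6, 7, 14, 9, 10, 11, 12, 8, 13, 5]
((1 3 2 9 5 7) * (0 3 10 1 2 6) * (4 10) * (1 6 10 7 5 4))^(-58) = ((0 3 10 6)(2 9 4 7))^(-58) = (0 10)(2 4)(3 6)(7 9)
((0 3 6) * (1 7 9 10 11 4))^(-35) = ((0 3 6)(1 7 9 10 11 4))^(-35) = (0 3 6)(1 7 9 10 11 4)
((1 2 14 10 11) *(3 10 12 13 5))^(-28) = (1 11 10 3 5 13 12 14 2)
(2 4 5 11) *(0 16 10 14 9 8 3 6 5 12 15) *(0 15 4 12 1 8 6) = (0 16 10 14 9 6 5 11 2 12 4 1 8 3) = [16, 8, 12, 0, 1, 11, 5, 7, 3, 6, 14, 2, 4, 13, 9, 15, 10]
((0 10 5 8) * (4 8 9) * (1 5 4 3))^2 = ((0 10 4 8)(1 5 9 3))^2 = (0 4)(1 9)(3 5)(8 10)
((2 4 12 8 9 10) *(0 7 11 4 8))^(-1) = (0 12 4 11 7)(2 10 9 8)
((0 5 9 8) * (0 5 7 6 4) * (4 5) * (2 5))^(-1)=(0 4 8 9 5 2 6 7)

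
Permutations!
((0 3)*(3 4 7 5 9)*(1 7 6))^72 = (9)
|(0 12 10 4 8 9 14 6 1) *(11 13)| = |(0 12 10 4 8 9 14 6 1)(11 13)| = 18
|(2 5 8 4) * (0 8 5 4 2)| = |(0 8 2 4)| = 4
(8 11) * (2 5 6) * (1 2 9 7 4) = (1 2 5 6 9 7 4)(8 11) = [0, 2, 5, 3, 1, 6, 9, 4, 11, 7, 10, 8]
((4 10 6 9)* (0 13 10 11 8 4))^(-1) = (0 9 6 10 13)(4 8 11)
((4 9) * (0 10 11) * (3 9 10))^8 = (0 9 10)(3 4 11)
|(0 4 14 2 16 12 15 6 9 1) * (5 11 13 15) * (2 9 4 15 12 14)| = |(0 15 6 4 2 16 14 9 1)(5 11 13 12)| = 36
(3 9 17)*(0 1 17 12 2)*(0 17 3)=(0 1 3 9 12 2 17)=[1, 3, 17, 9, 4, 5, 6, 7, 8, 12, 10, 11, 2, 13, 14, 15, 16, 0]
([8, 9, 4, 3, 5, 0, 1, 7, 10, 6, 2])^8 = [10, 6, 5, 3, 0, 8, 9, 7, 2, 1, 4]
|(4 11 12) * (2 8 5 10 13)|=15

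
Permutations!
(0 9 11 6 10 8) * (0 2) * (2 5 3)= [9, 1, 0, 2, 4, 3, 10, 7, 5, 11, 8, 6]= (0 9 11 6 10 8 5 3 2)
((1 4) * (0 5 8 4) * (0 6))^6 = (8)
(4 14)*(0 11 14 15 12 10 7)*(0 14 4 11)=[0, 1, 2, 3, 15, 5, 6, 14, 8, 9, 7, 4, 10, 13, 11, 12]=(4 15 12 10 7 14 11)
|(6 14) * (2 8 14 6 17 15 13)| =6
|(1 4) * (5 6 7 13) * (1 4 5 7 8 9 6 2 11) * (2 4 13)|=|(1 5 4 13 7 2 11)(6 8 9)|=21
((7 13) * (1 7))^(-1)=((1 7 13))^(-1)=(1 13 7)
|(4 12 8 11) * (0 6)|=4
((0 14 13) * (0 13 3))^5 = ((0 14 3))^5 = (0 3 14)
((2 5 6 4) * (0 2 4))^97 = (0 2 5 6)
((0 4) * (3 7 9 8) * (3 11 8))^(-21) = ((0 4)(3 7 9)(8 11))^(-21) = (0 4)(8 11)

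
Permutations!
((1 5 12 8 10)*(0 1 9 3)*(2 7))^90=(0 5 8 9)(1 12 10 3)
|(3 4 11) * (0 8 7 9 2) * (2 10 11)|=|(0 8 7 9 10 11 3 4 2)|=9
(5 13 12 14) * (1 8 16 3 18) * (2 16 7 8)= [0, 2, 16, 18, 4, 13, 6, 8, 7, 9, 10, 11, 14, 12, 5, 15, 3, 17, 1]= (1 2 16 3 18)(5 13 12 14)(7 8)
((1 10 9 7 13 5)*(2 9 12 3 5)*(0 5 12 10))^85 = (0 5 1)(2 9 7 13)(3 12) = ((0 5 1)(2 9 7 13)(3 12))^85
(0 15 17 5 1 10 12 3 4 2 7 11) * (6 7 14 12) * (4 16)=(0 15 17 5 1 10 6 7 11)(2 14 12 3 16 4)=[15, 10, 14, 16, 2, 1, 7, 11, 8, 9, 6, 0, 3, 13, 12, 17, 4, 5]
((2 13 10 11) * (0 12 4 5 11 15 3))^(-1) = ((0 12 4 5 11 2 13 10 15 3))^(-1) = (0 3 15 10 13 2 11 5 4 12)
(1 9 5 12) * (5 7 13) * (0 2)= (0 2)(1 9 7 13 5 12)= [2, 9, 0, 3, 4, 12, 6, 13, 8, 7, 10, 11, 1, 5]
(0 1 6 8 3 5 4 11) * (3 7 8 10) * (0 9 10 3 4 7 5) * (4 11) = (0 1 6 3)(5 7 8)(9 10 11) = [1, 6, 2, 0, 4, 7, 3, 8, 5, 10, 11, 9]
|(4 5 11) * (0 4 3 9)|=6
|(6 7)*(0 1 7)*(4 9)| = |(0 1 7 6)(4 9)| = 4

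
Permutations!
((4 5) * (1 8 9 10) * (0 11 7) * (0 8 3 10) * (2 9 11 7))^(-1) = ((0 7 8 11 2 9)(1 3 10)(4 5))^(-1) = (0 9 2 11 8 7)(1 10 3)(4 5)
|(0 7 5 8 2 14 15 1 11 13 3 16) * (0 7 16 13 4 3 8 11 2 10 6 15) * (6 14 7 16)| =14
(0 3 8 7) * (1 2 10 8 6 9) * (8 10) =[3, 2, 8, 6, 4, 5, 9, 0, 7, 1, 10] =(10)(0 3 6 9 1 2 8 7)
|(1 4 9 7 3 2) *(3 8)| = 7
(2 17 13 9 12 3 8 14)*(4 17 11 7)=[0, 1, 11, 8, 17, 5, 6, 4, 14, 12, 10, 7, 3, 9, 2, 15, 16, 13]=(2 11 7 4 17 13 9 12 3 8 14)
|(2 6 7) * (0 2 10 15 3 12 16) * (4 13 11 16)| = |(0 2 6 7 10 15 3 12 4 13 11 16)| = 12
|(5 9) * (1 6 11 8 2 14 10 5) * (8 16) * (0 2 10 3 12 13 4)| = |(0 2 14 3 12 13 4)(1 6 11 16 8 10 5 9)| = 56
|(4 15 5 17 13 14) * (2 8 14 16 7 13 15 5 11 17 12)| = |(2 8 14 4 5 12)(7 13 16)(11 17 15)| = 6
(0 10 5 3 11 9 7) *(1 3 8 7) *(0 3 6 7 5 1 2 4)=(0 10 1 6 7 3 11 9 2 4)(5 8)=[10, 6, 4, 11, 0, 8, 7, 3, 5, 2, 1, 9]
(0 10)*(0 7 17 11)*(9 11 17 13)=(17)(0 10 7 13 9 11)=[10, 1, 2, 3, 4, 5, 6, 13, 8, 11, 7, 0, 12, 9, 14, 15, 16, 17]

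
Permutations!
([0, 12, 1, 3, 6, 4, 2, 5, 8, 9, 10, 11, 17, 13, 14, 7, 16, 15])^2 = (1 17 7 4 2 12 15 5 6)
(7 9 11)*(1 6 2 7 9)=[0, 6, 7, 3, 4, 5, 2, 1, 8, 11, 10, 9]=(1 6 2 7)(9 11)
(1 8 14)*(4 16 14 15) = (1 8 15 4 16 14) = [0, 8, 2, 3, 16, 5, 6, 7, 15, 9, 10, 11, 12, 13, 1, 4, 14]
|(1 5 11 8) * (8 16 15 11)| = |(1 5 8)(11 16 15)| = 3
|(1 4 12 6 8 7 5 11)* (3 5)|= 9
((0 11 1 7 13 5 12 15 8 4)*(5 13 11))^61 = (0 5 12 15 8 4)(1 7 11)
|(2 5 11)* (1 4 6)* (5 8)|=|(1 4 6)(2 8 5 11)|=12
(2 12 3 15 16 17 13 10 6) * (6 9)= (2 12 3 15 16 17 13 10 9 6)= [0, 1, 12, 15, 4, 5, 2, 7, 8, 6, 9, 11, 3, 10, 14, 16, 17, 13]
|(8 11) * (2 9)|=|(2 9)(8 11)|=2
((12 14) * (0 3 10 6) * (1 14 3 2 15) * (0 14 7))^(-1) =(0 7 1 15 2)(3 12 14 6 10)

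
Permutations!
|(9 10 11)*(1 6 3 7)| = |(1 6 3 7)(9 10 11)| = 12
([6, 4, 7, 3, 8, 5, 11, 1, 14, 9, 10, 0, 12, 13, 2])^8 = (0 11 6)(1 8 2)(4 14 7)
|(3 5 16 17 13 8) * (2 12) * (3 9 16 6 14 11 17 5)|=|(2 12)(5 6 14 11 17 13 8 9 16)|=18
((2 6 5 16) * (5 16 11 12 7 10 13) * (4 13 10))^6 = (16)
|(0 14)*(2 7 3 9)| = 4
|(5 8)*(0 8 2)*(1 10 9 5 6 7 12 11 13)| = |(0 8 6 7 12 11 13 1 10 9 5 2)| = 12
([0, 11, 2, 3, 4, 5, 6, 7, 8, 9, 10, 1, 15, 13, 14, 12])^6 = (15)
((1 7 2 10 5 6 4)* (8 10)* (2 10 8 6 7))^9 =(10)(1 2 6 4)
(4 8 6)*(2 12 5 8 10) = (2 12 5 8 6 4 10) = [0, 1, 12, 3, 10, 8, 4, 7, 6, 9, 2, 11, 5]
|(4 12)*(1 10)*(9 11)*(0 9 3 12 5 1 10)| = |(0 9 11 3 12 4 5 1)| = 8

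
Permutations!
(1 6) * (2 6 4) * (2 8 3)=[0, 4, 6, 2, 8, 5, 1, 7, 3]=(1 4 8 3 2 6)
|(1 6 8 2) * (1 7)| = |(1 6 8 2 7)| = 5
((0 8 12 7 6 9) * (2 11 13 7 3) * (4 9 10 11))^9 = ((0 8 12 3 2 4 9)(6 10 11 13 7))^9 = (0 12 2 9 8 3 4)(6 7 13 11 10)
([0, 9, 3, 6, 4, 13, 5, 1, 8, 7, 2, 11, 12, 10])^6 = [0, 1, 2, 3, 4, 5, 6, 7, 8, 9, 10, 11, 12, 13]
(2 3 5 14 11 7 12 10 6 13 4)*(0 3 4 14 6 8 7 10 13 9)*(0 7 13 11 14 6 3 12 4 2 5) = (14)(0 12 11 10 8 13 6 9 7 4 5 3) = [12, 1, 2, 0, 5, 3, 9, 4, 13, 7, 8, 10, 11, 6, 14]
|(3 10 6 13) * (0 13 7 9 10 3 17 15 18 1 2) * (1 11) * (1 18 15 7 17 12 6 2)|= 18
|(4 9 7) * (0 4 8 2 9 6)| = |(0 4 6)(2 9 7 8)| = 12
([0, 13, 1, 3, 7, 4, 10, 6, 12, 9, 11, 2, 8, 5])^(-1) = [0, 2, 11, 3, 5, 13, 7, 4, 12, 9, 6, 10, 8, 1]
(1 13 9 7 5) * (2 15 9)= (1 13 2 15 9 7 5)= [0, 13, 15, 3, 4, 1, 6, 5, 8, 7, 10, 11, 12, 2, 14, 9]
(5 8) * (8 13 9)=(5 13 9 8)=[0, 1, 2, 3, 4, 13, 6, 7, 5, 8, 10, 11, 12, 9]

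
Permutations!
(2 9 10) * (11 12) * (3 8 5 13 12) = (2 9 10)(3 8 5 13 12 11) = [0, 1, 9, 8, 4, 13, 6, 7, 5, 10, 2, 3, 11, 12]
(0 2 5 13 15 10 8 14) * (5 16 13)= (0 2 16 13 15 10 8 14)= [2, 1, 16, 3, 4, 5, 6, 7, 14, 9, 8, 11, 12, 15, 0, 10, 13]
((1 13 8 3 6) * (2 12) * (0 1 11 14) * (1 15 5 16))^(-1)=(0 14 11 6 3 8 13 1 16 5 15)(2 12)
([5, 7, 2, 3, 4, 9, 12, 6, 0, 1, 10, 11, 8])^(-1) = (0 8 12 6 7 1 9 5)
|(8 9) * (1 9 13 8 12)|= |(1 9 12)(8 13)|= 6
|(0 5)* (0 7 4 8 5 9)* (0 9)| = 4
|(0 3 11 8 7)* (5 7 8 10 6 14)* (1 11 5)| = |(0 3 5 7)(1 11 10 6 14)| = 20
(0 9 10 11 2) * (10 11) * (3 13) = (0 9 11 2)(3 13) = [9, 1, 0, 13, 4, 5, 6, 7, 8, 11, 10, 2, 12, 3]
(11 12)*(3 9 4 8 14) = [0, 1, 2, 9, 8, 5, 6, 7, 14, 4, 10, 12, 11, 13, 3] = (3 9 4 8 14)(11 12)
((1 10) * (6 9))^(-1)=((1 10)(6 9))^(-1)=(1 10)(6 9)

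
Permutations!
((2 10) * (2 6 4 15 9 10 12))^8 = (4 10 15 6 9)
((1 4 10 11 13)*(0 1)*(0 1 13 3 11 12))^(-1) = ((0 13 1 4 10 12)(3 11))^(-1) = (0 12 10 4 1 13)(3 11)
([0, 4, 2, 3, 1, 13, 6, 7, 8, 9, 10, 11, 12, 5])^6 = [0, 1, 2, 3, 4, 5, 6, 7, 8, 9, 10, 11, 12, 13]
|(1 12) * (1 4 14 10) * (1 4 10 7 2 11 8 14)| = |(1 12 10 4)(2 11 8 14 7)| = 20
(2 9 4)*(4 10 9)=(2 4)(9 10)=[0, 1, 4, 3, 2, 5, 6, 7, 8, 10, 9]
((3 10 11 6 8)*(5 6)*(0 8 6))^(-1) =(0 5 11 10 3 8) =((0 8 3 10 11 5))^(-1)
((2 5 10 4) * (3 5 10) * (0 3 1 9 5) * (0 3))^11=(1 5 9)(2 4 10)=((1 9 5)(2 10 4))^11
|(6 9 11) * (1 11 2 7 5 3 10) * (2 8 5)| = |(1 11 6 9 8 5 3 10)(2 7)| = 8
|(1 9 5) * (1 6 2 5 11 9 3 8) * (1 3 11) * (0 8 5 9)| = 9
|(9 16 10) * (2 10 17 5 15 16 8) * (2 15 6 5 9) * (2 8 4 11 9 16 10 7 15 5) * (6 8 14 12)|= 42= |(2 7 15 10 14 12 6)(4 11 9)(5 8)(16 17)|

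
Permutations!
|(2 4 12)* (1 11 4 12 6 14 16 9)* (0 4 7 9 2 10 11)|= 12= |(0 4 6 14 16 2 12 10 11 7 9 1)|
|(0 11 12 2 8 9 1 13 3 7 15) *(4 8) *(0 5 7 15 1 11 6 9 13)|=14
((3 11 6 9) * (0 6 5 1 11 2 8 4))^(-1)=(0 4 8 2 3 9 6)(1 5 11)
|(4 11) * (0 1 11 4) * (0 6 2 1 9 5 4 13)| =20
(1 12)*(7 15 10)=(1 12)(7 15 10)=[0, 12, 2, 3, 4, 5, 6, 15, 8, 9, 7, 11, 1, 13, 14, 10]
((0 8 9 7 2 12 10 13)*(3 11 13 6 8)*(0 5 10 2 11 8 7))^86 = (0 8)(3 9)(5 6 11)(7 13 10)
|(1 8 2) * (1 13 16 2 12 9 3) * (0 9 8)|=12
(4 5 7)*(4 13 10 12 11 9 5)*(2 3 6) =(2 3 6)(5 7 13 10 12 11 9) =[0, 1, 3, 6, 4, 7, 2, 13, 8, 5, 12, 9, 11, 10]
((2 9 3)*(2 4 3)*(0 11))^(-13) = ((0 11)(2 9)(3 4))^(-13) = (0 11)(2 9)(3 4)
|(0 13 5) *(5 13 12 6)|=|(13)(0 12 6 5)|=4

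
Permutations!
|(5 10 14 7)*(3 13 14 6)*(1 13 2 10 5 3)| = 8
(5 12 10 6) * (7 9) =(5 12 10 6)(7 9) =[0, 1, 2, 3, 4, 12, 5, 9, 8, 7, 6, 11, 10]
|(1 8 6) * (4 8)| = |(1 4 8 6)| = 4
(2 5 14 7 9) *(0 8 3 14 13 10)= (0 8 3 14 7 9 2 5 13 10)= [8, 1, 5, 14, 4, 13, 6, 9, 3, 2, 0, 11, 12, 10, 7]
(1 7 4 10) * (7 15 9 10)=(1 15 9 10)(4 7)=[0, 15, 2, 3, 7, 5, 6, 4, 8, 10, 1, 11, 12, 13, 14, 9]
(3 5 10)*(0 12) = (0 12)(3 5 10) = [12, 1, 2, 5, 4, 10, 6, 7, 8, 9, 3, 11, 0]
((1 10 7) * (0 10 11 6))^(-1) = (0 6 11 1 7 10)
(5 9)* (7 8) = (5 9)(7 8) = [0, 1, 2, 3, 4, 9, 6, 8, 7, 5]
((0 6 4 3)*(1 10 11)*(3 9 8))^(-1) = ((0 6 4 9 8 3)(1 10 11))^(-1) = (0 3 8 9 4 6)(1 11 10)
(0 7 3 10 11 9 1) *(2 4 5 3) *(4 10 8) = [7, 0, 10, 8, 5, 3, 6, 2, 4, 1, 11, 9] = (0 7 2 10 11 9 1)(3 8 4 5)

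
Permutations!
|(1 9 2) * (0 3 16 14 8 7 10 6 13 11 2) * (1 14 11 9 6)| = |(0 3 16 11 2 14 8 7 10 1 6 13 9)| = 13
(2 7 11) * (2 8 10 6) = [0, 1, 7, 3, 4, 5, 2, 11, 10, 9, 6, 8] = (2 7 11 8 10 6)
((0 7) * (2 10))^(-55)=(0 7)(2 10)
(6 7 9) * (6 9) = [0, 1, 2, 3, 4, 5, 7, 6, 8, 9] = (9)(6 7)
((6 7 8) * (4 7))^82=(4 8)(6 7)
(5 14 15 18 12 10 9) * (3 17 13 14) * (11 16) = (3 17 13 14 15 18 12 10 9 5)(11 16) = [0, 1, 2, 17, 4, 3, 6, 7, 8, 5, 9, 16, 10, 14, 15, 18, 11, 13, 12]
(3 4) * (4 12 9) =(3 12 9 4) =[0, 1, 2, 12, 3, 5, 6, 7, 8, 4, 10, 11, 9]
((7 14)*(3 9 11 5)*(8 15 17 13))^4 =(17)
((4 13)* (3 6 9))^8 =(13)(3 9 6)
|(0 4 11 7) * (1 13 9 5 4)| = 8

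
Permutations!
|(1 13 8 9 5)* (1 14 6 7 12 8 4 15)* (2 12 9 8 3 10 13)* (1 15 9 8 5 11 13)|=20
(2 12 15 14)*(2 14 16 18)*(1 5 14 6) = [0, 5, 12, 3, 4, 14, 1, 7, 8, 9, 10, 11, 15, 13, 6, 16, 18, 17, 2] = (1 5 14 6)(2 12 15 16 18)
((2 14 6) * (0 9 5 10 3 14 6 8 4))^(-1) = ((0 9 5 10 3 14 8 4)(2 6))^(-1) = (0 4 8 14 3 10 5 9)(2 6)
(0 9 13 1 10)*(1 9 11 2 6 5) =(0 11 2 6 5 1 10)(9 13) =[11, 10, 6, 3, 4, 1, 5, 7, 8, 13, 0, 2, 12, 9]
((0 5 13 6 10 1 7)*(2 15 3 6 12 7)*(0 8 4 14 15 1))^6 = ((0 5 13 12 7 8 4 14 15 3 6 10)(1 2))^6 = (0 4)(3 12)(5 14)(6 7)(8 10)(13 15)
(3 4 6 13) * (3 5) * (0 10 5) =[10, 1, 2, 4, 6, 3, 13, 7, 8, 9, 5, 11, 12, 0] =(0 10 5 3 4 6 13)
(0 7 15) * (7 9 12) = (0 9 12 7 15) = [9, 1, 2, 3, 4, 5, 6, 15, 8, 12, 10, 11, 7, 13, 14, 0]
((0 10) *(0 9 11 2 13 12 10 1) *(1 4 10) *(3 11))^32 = ((0 4 10 9 3 11 2 13 12 1))^32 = (0 10 3 2 12)(1 4 9 11 13)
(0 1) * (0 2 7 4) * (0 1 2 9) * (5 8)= (0 2 7 4 1 9)(5 8)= [2, 9, 7, 3, 1, 8, 6, 4, 5, 0]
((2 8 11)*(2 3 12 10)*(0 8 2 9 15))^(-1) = (0 15 9 10 12 3 11 8) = ((0 8 11 3 12 10 9 15))^(-1)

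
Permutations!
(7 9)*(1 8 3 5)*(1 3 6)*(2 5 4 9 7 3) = (1 8 6)(2 5)(3 4 9) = [0, 8, 5, 4, 9, 2, 1, 7, 6, 3]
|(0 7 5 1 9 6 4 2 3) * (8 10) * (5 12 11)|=22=|(0 7 12 11 5 1 9 6 4 2 3)(8 10)|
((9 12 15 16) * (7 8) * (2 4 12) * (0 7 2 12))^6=(0 7 8 2 4)(9 15)(12 16)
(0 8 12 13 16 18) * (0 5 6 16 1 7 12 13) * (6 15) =(0 8 13 1 7 12)(5 15 6 16 18) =[8, 7, 2, 3, 4, 15, 16, 12, 13, 9, 10, 11, 0, 1, 14, 6, 18, 17, 5]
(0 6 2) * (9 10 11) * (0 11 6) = [0, 1, 11, 3, 4, 5, 2, 7, 8, 10, 6, 9] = (2 11 9 10 6)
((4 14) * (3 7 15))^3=((3 7 15)(4 14))^3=(15)(4 14)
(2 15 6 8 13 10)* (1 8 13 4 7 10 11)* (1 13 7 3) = (1 8 4 3)(2 15 6 7 10)(11 13) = [0, 8, 15, 1, 3, 5, 7, 10, 4, 9, 2, 13, 12, 11, 14, 6]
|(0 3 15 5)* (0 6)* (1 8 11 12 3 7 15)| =5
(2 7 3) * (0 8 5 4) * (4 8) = (0 4)(2 7 3)(5 8) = [4, 1, 7, 2, 0, 8, 6, 3, 5]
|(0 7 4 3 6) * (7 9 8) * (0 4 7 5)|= 12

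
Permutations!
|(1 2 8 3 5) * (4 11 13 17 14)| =|(1 2 8 3 5)(4 11 13 17 14)| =5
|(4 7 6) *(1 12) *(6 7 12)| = 4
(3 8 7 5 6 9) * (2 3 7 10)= (2 3 8 10)(5 6 9 7)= [0, 1, 3, 8, 4, 6, 9, 5, 10, 7, 2]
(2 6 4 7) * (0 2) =(0 2 6 4 7) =[2, 1, 6, 3, 7, 5, 4, 0]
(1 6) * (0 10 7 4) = (0 10 7 4)(1 6) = [10, 6, 2, 3, 0, 5, 1, 4, 8, 9, 7]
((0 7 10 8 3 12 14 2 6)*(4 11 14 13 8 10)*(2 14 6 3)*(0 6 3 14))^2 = (0 4 3 13 2)(7 11 12 8 14)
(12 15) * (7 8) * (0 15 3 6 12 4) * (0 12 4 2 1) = [15, 0, 1, 6, 12, 5, 4, 8, 7, 9, 10, 11, 3, 13, 14, 2] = (0 15 2 1)(3 6 4 12)(7 8)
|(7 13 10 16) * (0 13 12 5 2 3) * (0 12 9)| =12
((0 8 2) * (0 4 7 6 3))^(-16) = ((0 8 2 4 7 6 3))^(-16) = (0 6 4 8 3 7 2)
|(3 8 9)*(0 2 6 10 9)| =7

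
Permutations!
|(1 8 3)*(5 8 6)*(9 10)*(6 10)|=|(1 10 9 6 5 8 3)|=7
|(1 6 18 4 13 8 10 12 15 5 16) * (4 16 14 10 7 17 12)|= |(1 6 18 16)(4 13 8 7 17 12 15 5 14 10)|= 20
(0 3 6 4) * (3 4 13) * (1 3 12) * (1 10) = (0 4)(1 3 6 13 12 10) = [4, 3, 2, 6, 0, 5, 13, 7, 8, 9, 1, 11, 10, 12]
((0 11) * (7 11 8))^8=(11)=((0 8 7 11))^8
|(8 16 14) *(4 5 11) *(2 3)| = |(2 3)(4 5 11)(8 16 14)| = 6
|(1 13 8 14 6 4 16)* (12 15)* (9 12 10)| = 28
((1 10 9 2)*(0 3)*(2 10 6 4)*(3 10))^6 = (0 9)(1 4)(2 6)(3 10)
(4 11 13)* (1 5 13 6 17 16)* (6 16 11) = [0, 5, 2, 3, 6, 13, 17, 7, 8, 9, 10, 16, 12, 4, 14, 15, 1, 11] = (1 5 13 4 6 17 11 16)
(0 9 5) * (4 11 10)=[9, 1, 2, 3, 11, 0, 6, 7, 8, 5, 4, 10]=(0 9 5)(4 11 10)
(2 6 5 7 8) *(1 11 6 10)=(1 11 6 5 7 8 2 10)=[0, 11, 10, 3, 4, 7, 5, 8, 2, 9, 1, 6]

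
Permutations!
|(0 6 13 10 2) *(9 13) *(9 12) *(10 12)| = |(0 6 10 2)(9 13 12)| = 12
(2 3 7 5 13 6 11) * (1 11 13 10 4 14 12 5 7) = [0, 11, 3, 1, 14, 10, 13, 7, 8, 9, 4, 2, 5, 6, 12] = (1 11 2 3)(4 14 12 5 10)(6 13)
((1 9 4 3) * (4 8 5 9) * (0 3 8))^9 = (0 1 8 9 3 4 5)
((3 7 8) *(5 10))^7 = (3 7 8)(5 10)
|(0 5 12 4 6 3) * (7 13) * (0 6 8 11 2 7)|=|(0 5 12 4 8 11 2 7 13)(3 6)|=18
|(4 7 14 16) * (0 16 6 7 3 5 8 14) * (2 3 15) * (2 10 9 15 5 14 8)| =9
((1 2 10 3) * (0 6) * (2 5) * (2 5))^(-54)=((0 6)(1 2 10 3))^(-54)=(1 10)(2 3)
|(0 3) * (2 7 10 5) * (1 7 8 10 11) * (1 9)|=4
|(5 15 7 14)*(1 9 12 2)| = |(1 9 12 2)(5 15 7 14)| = 4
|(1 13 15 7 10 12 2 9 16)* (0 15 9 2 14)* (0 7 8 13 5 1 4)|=|(0 15 8 13 9 16 4)(1 5)(7 10 12 14)|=28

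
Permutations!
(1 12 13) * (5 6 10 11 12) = (1 5 6 10 11 12 13) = [0, 5, 2, 3, 4, 6, 10, 7, 8, 9, 11, 12, 13, 1]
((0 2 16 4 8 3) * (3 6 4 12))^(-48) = (0 16 3 2 12)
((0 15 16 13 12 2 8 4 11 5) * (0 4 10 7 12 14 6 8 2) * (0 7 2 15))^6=((2 15 16 13 14 6 8 10)(4 11 5)(7 12))^6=(2 8 14 16)(6 13 15 10)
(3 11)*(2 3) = (2 3 11) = [0, 1, 3, 11, 4, 5, 6, 7, 8, 9, 10, 2]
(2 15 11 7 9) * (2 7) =(2 15 11)(7 9) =[0, 1, 15, 3, 4, 5, 6, 9, 8, 7, 10, 2, 12, 13, 14, 11]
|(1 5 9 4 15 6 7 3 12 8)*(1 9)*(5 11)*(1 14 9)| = |(1 11 5 14 9 4 15 6 7 3 12 8)| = 12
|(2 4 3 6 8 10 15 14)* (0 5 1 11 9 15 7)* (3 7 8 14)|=12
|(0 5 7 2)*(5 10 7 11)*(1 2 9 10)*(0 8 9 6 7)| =6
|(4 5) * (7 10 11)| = |(4 5)(7 10 11)| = 6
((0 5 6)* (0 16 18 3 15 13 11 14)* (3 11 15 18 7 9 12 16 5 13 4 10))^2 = ((0 13 15 4 10 3 18 11 14)(5 6)(7 9 12 16))^2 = (0 15 10 18 14 13 4 3 11)(7 12)(9 16)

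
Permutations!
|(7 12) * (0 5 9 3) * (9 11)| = 10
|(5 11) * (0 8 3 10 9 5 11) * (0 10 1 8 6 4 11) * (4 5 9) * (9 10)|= 21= |(0 6 5 9 10 4 11)(1 8 3)|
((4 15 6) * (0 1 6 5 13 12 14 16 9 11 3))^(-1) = ((0 1 6 4 15 5 13 12 14 16 9 11 3))^(-1) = (0 3 11 9 16 14 12 13 5 15 4 6 1)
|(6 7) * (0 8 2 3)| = |(0 8 2 3)(6 7)| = 4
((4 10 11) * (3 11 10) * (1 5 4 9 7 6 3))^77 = ((1 5 4)(3 11 9 7 6))^77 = (1 4 5)(3 9 6 11 7)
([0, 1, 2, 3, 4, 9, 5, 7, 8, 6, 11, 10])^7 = (5 9 6)(10 11)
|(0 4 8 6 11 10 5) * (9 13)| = 14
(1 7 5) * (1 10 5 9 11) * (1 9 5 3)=(1 7 5 10 3)(9 11)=[0, 7, 2, 1, 4, 10, 6, 5, 8, 11, 3, 9]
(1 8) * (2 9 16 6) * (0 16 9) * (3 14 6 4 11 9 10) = (0 16 4 11 9 10 3 14 6 2)(1 8) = [16, 8, 0, 14, 11, 5, 2, 7, 1, 10, 3, 9, 12, 13, 6, 15, 4]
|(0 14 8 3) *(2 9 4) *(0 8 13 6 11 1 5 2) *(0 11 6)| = 6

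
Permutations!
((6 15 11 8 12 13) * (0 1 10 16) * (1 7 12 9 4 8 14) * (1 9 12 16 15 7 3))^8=((0 3 1 10 15 11 14 9 4 8 12 13 6 7 16))^8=(0 4 3 8 1 12 10 13 15 6 11 7 14 16 9)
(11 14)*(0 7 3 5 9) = [7, 1, 2, 5, 4, 9, 6, 3, 8, 0, 10, 14, 12, 13, 11] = (0 7 3 5 9)(11 14)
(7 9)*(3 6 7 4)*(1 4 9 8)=(9)(1 4 3 6 7 8)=[0, 4, 2, 6, 3, 5, 7, 8, 1, 9]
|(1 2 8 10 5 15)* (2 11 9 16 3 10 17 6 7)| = |(1 11 9 16 3 10 5 15)(2 8 17 6 7)| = 40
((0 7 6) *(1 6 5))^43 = (0 1 7 6 5)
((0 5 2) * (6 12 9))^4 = (0 5 2)(6 12 9)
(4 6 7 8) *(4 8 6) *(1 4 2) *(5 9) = [0, 4, 1, 3, 2, 9, 7, 6, 8, 5] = (1 4 2)(5 9)(6 7)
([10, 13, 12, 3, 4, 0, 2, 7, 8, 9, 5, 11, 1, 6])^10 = [10, 1, 2, 3, 4, 0, 6, 7, 8, 9, 5, 11, 12, 13]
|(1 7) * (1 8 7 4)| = |(1 4)(7 8)| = 2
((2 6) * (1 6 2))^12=(6)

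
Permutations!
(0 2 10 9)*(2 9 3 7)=(0 9)(2 10 3 7)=[9, 1, 10, 7, 4, 5, 6, 2, 8, 0, 3]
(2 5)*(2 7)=(2 5 7)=[0, 1, 5, 3, 4, 7, 6, 2]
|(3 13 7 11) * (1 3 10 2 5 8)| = 9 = |(1 3 13 7 11 10 2 5 8)|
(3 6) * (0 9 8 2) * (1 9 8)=(0 8 2)(1 9)(3 6)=[8, 9, 0, 6, 4, 5, 3, 7, 2, 1]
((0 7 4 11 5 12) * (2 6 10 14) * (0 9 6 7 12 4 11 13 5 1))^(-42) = (0 11 2 10 9)(1 7 14 6 12)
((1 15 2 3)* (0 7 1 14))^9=(0 1 2 14 7 15 3)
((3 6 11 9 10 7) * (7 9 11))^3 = ((11)(3 6 7)(9 10))^3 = (11)(9 10)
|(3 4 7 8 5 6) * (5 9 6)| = 6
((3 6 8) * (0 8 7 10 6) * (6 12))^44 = ((0 8 3)(6 7 10 12))^44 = (12)(0 3 8)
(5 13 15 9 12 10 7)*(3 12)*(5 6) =[0, 1, 2, 12, 4, 13, 5, 6, 8, 3, 7, 11, 10, 15, 14, 9] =(3 12 10 7 6 5 13 15 9)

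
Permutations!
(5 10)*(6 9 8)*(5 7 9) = (5 10 7 9 8 6) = [0, 1, 2, 3, 4, 10, 5, 9, 6, 8, 7]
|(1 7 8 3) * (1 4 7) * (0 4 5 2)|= 7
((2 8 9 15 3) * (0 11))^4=((0 11)(2 8 9 15 3))^4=(2 3 15 9 8)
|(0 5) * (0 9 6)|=4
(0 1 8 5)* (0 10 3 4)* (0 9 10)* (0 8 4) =(0 1 4 9 10 3)(5 8) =[1, 4, 2, 0, 9, 8, 6, 7, 5, 10, 3]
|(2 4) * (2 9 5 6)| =5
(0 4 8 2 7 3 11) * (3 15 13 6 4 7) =(0 7 15 13 6 4 8 2 3 11) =[7, 1, 3, 11, 8, 5, 4, 15, 2, 9, 10, 0, 12, 6, 14, 13]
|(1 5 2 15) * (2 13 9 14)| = 7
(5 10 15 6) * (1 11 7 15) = (1 11 7 15 6 5 10) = [0, 11, 2, 3, 4, 10, 5, 15, 8, 9, 1, 7, 12, 13, 14, 6]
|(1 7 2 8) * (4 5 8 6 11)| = 8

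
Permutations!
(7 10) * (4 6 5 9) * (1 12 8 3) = (1 12 8 3)(4 6 5 9)(7 10) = [0, 12, 2, 1, 6, 9, 5, 10, 3, 4, 7, 11, 8]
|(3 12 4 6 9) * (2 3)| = |(2 3 12 4 6 9)| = 6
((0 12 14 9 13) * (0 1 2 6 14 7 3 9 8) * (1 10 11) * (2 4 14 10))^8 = (0 10 7 1 9 14 2)(3 4 13 8 6 12 11)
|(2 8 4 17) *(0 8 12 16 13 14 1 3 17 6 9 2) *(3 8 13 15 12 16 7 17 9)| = |(0 13 14 1 8 4 6 3 9 2 16 15 12 7 17)| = 15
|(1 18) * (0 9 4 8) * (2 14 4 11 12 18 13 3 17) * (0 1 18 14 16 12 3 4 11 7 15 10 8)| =|(18)(0 9 7 15 10 8 1 13 4)(2 16 12 14 11 3 17)| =63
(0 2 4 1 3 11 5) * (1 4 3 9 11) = [2, 9, 3, 1, 4, 0, 6, 7, 8, 11, 10, 5] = (0 2 3 1 9 11 5)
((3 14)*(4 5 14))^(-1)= (3 14 5 4)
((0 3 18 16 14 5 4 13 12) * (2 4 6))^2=(0 18 14 6 4 12 3 16 5 2 13)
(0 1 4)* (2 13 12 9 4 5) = (0 1 5 2 13 12 9 4) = [1, 5, 13, 3, 0, 2, 6, 7, 8, 4, 10, 11, 9, 12]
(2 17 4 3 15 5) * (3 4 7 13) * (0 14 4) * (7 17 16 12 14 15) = (17)(0 15 5 2 16 12 14 4)(3 7 13) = [15, 1, 16, 7, 0, 2, 6, 13, 8, 9, 10, 11, 14, 3, 4, 5, 12, 17]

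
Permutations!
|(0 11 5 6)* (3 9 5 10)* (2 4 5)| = |(0 11 10 3 9 2 4 5 6)| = 9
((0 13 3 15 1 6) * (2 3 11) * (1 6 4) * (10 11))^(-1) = (0 6 15 3 2 11 10 13)(1 4)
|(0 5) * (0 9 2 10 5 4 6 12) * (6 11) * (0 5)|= |(0 4 11 6 12 5 9 2 10)|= 9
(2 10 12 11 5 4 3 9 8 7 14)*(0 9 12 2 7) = (0 9 8)(2 10)(3 12 11 5 4)(7 14) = [9, 1, 10, 12, 3, 4, 6, 14, 0, 8, 2, 5, 11, 13, 7]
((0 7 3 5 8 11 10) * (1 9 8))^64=((0 7 3 5 1 9 8 11 10))^64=(0 7 3 5 1 9 8 11 10)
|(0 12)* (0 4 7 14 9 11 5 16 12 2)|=8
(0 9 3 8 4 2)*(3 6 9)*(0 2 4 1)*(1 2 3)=(0 1)(2 3 8)(6 9)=[1, 0, 3, 8, 4, 5, 9, 7, 2, 6]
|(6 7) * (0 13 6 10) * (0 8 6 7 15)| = |(0 13 7 10 8 6 15)| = 7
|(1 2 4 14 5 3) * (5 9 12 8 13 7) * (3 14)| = |(1 2 4 3)(5 14 9 12 8 13 7)| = 28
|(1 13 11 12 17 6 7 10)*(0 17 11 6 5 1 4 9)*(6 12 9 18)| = 40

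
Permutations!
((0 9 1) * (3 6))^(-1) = (0 1 9)(3 6)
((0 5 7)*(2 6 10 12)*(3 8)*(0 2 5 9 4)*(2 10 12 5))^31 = (0 9 4)(2 6 12)(3 8)(5 7 10)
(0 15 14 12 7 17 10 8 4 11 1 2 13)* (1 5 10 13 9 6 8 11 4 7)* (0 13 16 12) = (0 15 14)(1 2 9 6 8 7 17 16 12)(5 10 11) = [15, 2, 9, 3, 4, 10, 8, 17, 7, 6, 11, 5, 1, 13, 0, 14, 12, 16]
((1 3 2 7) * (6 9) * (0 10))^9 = (0 10)(1 3 2 7)(6 9)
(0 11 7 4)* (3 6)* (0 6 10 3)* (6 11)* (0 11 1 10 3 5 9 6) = [0, 10, 2, 3, 1, 9, 11, 4, 8, 6, 5, 7] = (1 10 5 9 6 11 7 4)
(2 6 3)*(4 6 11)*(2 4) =(2 11)(3 4 6) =[0, 1, 11, 4, 6, 5, 3, 7, 8, 9, 10, 2]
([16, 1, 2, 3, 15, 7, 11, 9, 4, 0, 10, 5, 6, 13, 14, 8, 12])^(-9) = [9, 1, 2, 3, 4, 11, 12, 5, 8, 7, 10, 6, 16, 13, 14, 15, 0]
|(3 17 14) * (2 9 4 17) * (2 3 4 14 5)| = 6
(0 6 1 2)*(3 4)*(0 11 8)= [6, 2, 11, 4, 3, 5, 1, 7, 0, 9, 10, 8]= (0 6 1 2 11 8)(3 4)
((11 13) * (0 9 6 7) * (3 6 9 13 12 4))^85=((0 13 11 12 4 3 6 7))^85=(0 3 11 7 4 13 6 12)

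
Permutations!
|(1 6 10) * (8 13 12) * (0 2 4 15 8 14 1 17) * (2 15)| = 10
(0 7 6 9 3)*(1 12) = [7, 12, 2, 0, 4, 5, 9, 6, 8, 3, 10, 11, 1] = (0 7 6 9 3)(1 12)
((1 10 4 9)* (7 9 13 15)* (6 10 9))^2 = (4 15 6)(7 10 13)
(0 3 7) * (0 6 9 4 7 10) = (0 3 10)(4 7 6 9) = [3, 1, 2, 10, 7, 5, 9, 6, 8, 4, 0]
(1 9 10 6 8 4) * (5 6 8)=(1 9 10 8 4)(5 6)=[0, 9, 2, 3, 1, 6, 5, 7, 4, 10, 8]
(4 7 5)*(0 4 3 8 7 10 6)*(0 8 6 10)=(10)(0 4)(3 6 8 7 5)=[4, 1, 2, 6, 0, 3, 8, 5, 7, 9, 10]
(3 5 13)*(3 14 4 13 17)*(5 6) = (3 6 5 17)(4 13 14) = [0, 1, 2, 6, 13, 17, 5, 7, 8, 9, 10, 11, 12, 14, 4, 15, 16, 3]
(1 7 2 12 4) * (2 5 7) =[0, 2, 12, 3, 1, 7, 6, 5, 8, 9, 10, 11, 4] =(1 2 12 4)(5 7)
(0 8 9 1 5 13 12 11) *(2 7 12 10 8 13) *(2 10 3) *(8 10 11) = (0 13 3 2 7 12 8 9 1 5 11) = [13, 5, 7, 2, 4, 11, 6, 12, 9, 1, 10, 0, 8, 3]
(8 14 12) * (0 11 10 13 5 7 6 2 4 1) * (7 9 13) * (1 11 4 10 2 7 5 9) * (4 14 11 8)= (0 14 12 4 8 11 2 10 5 1)(6 7)(9 13)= [14, 0, 10, 3, 8, 1, 7, 6, 11, 13, 5, 2, 4, 9, 12]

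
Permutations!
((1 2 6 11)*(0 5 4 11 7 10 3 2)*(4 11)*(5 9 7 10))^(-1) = (0 1 11 5 7 9)(2 3 10 6) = ((0 9 7 5 11 1)(2 6 10 3))^(-1)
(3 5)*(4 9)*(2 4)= (2 4 9)(3 5)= [0, 1, 4, 5, 9, 3, 6, 7, 8, 2]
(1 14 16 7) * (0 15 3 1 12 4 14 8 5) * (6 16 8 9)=[15, 9, 2, 1, 14, 0, 16, 12, 5, 6, 10, 11, 4, 13, 8, 3, 7]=(0 15 3 1 9 6 16 7 12 4 14 8 5)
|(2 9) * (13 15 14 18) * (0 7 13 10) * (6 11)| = |(0 7 13 15 14 18 10)(2 9)(6 11)| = 14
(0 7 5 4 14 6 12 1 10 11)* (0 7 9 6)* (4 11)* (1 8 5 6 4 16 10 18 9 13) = (0 13 1 18 9 4 14)(5 11 7 6 12 8)(10 16) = [13, 18, 2, 3, 14, 11, 12, 6, 5, 4, 16, 7, 8, 1, 0, 15, 10, 17, 9]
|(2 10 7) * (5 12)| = |(2 10 7)(5 12)| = 6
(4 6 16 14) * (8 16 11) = (4 6 11 8 16 14) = [0, 1, 2, 3, 6, 5, 11, 7, 16, 9, 10, 8, 12, 13, 4, 15, 14]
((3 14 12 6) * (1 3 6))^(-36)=((1 3 14 12))^(-36)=(14)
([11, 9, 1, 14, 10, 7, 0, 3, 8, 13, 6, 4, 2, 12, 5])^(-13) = (0 4 6 11 10)(1 13 2 9 12)(3 7 5 14)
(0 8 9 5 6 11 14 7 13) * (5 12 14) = (0 8 9 12 14 7 13)(5 6 11) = [8, 1, 2, 3, 4, 6, 11, 13, 9, 12, 10, 5, 14, 0, 7]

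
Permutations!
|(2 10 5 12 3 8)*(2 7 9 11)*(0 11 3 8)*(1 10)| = 11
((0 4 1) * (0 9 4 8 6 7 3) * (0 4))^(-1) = (0 9 1 4 3 7 6 8)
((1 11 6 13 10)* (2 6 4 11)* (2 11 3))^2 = (1 4 2 13)(3 6 10 11)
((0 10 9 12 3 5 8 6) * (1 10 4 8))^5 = (0 4 8 6)(1 5 3 12 9 10)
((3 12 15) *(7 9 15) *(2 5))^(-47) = (2 5)(3 9 12 15 7)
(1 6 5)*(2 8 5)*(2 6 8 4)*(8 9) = (1 9 8 5)(2 4) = [0, 9, 4, 3, 2, 1, 6, 7, 5, 8]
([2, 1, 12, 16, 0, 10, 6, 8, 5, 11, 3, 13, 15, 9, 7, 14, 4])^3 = [15, 1, 14, 0, 12, 16, 6, 10, 3, 9, 4, 11, 7, 13, 5, 8, 2]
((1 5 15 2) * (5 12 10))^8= ((1 12 10 5 15 2))^8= (1 10 15)(2 12 5)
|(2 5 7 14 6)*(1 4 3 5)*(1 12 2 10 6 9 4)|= 6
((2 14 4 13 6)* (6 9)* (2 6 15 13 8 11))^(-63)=((2 14 4 8 11)(9 15 13))^(-63)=(15)(2 4 11 14 8)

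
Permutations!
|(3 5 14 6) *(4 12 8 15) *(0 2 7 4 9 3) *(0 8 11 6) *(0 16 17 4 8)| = 15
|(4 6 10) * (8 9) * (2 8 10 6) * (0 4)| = 6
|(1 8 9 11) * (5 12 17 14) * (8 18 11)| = |(1 18 11)(5 12 17 14)(8 9)| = 12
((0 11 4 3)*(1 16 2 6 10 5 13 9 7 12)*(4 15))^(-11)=((0 11 15 4 3)(1 16 2 6 10 5 13 9 7 12))^(-11)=(0 3 4 15 11)(1 12 7 9 13 5 10 6 2 16)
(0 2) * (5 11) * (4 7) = (0 2)(4 7)(5 11) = [2, 1, 0, 3, 7, 11, 6, 4, 8, 9, 10, 5]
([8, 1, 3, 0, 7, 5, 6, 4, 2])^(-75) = [8, 1, 3, 0, 7, 5, 6, 4, 2]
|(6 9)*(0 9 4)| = |(0 9 6 4)| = 4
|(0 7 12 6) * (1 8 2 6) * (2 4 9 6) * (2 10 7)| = 10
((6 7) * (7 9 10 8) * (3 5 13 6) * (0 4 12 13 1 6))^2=(0 12)(1 9 8 3)(4 13)(5 6 10 7)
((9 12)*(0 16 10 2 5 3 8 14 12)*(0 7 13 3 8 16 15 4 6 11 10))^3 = (0 6 2 14 7 16 4 10 8 9 3 15 11 5 12 13)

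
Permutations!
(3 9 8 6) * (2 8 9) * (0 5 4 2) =(9)(0 5 4 2 8 6 3) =[5, 1, 8, 0, 2, 4, 3, 7, 6, 9]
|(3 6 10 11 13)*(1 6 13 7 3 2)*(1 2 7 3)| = 7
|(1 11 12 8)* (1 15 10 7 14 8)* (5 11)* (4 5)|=5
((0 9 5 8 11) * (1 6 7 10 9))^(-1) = (0 11 8 5 9 10 7 6 1)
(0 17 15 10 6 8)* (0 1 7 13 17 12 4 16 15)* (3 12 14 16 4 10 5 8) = (0 14 16 15 5 8 1 7 13 17)(3 12 10 6) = [14, 7, 2, 12, 4, 8, 3, 13, 1, 9, 6, 11, 10, 17, 16, 5, 15, 0]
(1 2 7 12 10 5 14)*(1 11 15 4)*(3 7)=(1 2 3 7 12 10 5 14 11 15 4)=[0, 2, 3, 7, 1, 14, 6, 12, 8, 9, 5, 15, 10, 13, 11, 4]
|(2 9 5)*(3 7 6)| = 3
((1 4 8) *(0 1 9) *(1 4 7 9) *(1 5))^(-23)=(0 7 5 4 9 1 8)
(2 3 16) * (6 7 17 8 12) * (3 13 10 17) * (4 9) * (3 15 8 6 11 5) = (2 13 10 17 6 7 15 8 12 11 5 3 16)(4 9) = [0, 1, 13, 16, 9, 3, 7, 15, 12, 4, 17, 5, 11, 10, 14, 8, 2, 6]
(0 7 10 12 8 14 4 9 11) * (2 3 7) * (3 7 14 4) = [2, 1, 7, 14, 9, 5, 6, 10, 4, 11, 12, 0, 8, 13, 3] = (0 2 7 10 12 8 4 9 11)(3 14)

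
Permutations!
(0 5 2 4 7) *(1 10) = (0 5 2 4 7)(1 10) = [5, 10, 4, 3, 7, 2, 6, 0, 8, 9, 1]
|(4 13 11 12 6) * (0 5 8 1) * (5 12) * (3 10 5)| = 11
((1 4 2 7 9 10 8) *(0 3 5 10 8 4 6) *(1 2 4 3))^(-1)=(0 6 1)(2 8 9 7)(3 10 5)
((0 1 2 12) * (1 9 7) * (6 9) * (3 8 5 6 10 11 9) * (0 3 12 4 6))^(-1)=(0 5 8 3 12 6 4 2 1 7 9 11 10)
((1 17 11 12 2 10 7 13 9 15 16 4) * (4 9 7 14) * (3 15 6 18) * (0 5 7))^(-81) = ((0 5 7 13)(1 17 11 12 2 10 14 4)(3 15 16 9 6 18))^(-81) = (0 13 7 5)(1 4 14 10 2 12 11 17)(3 9)(6 15)(16 18)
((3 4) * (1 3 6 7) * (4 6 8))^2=((1 3 6 7)(4 8))^2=(8)(1 6)(3 7)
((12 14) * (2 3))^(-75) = (2 3)(12 14)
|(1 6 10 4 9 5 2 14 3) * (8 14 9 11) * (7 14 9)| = |(1 6 10 4 11 8 9 5 2 7 14 3)| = 12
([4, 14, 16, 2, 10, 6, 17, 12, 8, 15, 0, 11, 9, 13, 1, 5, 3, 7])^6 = [0, 1, 2, 3, 4, 15, 5, 17, 8, 12, 10, 11, 7, 13, 14, 9, 16, 6]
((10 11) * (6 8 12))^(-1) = ((6 8 12)(10 11))^(-1) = (6 12 8)(10 11)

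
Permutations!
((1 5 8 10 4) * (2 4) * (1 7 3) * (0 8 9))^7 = (0 1 4 8 5 7 10 9 3 2)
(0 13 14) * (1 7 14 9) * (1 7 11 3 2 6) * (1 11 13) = (0 1 13 9 7 14)(2 6 11 3) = [1, 13, 6, 2, 4, 5, 11, 14, 8, 7, 10, 3, 12, 9, 0]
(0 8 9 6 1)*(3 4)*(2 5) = (0 8 9 6 1)(2 5)(3 4) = [8, 0, 5, 4, 3, 2, 1, 7, 9, 6]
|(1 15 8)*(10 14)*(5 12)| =|(1 15 8)(5 12)(10 14)| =6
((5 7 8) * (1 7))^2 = ((1 7 8 5))^2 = (1 8)(5 7)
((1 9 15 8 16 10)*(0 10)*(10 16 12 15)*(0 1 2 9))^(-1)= (0 1 16)(2 10 9)(8 15 12)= ((0 16 1)(2 9 10)(8 12 15))^(-1)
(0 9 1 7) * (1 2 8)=(0 9 2 8 1 7)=[9, 7, 8, 3, 4, 5, 6, 0, 1, 2]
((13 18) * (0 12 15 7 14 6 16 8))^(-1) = (0 8 16 6 14 7 15 12)(13 18)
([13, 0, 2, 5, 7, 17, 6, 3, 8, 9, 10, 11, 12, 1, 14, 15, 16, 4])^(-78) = (3 17 7 5 4)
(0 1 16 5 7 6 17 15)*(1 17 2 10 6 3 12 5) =[17, 16, 10, 12, 4, 7, 2, 3, 8, 9, 6, 11, 5, 13, 14, 0, 1, 15] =(0 17 15)(1 16)(2 10 6)(3 12 5 7)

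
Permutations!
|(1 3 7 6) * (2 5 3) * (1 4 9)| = 8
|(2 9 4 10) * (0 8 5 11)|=|(0 8 5 11)(2 9 4 10)|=4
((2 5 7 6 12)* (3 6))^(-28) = ((2 5 7 3 6 12))^(-28) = (2 7 6)(3 12 5)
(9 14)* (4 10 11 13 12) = (4 10 11 13 12)(9 14) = [0, 1, 2, 3, 10, 5, 6, 7, 8, 14, 11, 13, 4, 12, 9]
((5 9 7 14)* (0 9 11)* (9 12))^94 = (0 7 11 9 5 12 14)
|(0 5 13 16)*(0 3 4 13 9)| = |(0 5 9)(3 4 13 16)| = 12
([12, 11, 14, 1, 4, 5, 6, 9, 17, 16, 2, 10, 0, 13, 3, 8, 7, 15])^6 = (17)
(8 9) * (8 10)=[0, 1, 2, 3, 4, 5, 6, 7, 9, 10, 8]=(8 9 10)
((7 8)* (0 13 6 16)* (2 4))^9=(0 13 6 16)(2 4)(7 8)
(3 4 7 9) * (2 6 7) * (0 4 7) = (0 4 2 6)(3 7 9) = [4, 1, 6, 7, 2, 5, 0, 9, 8, 3]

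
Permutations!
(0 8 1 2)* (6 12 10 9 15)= (0 8 1 2)(6 12 10 9 15)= [8, 2, 0, 3, 4, 5, 12, 7, 1, 15, 9, 11, 10, 13, 14, 6]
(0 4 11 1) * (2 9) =[4, 0, 9, 3, 11, 5, 6, 7, 8, 2, 10, 1] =(0 4 11 1)(2 9)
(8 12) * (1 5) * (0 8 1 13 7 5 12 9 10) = (0 8 9 10)(1 12)(5 13 7) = [8, 12, 2, 3, 4, 13, 6, 5, 9, 10, 0, 11, 1, 7]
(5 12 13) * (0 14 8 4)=(0 14 8 4)(5 12 13)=[14, 1, 2, 3, 0, 12, 6, 7, 4, 9, 10, 11, 13, 5, 8]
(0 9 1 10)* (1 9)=[1, 10, 2, 3, 4, 5, 6, 7, 8, 9, 0]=(0 1 10)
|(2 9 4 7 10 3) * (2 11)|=|(2 9 4 7 10 3 11)|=7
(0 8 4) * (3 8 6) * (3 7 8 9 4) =(0 6 7 8 3 9 4) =[6, 1, 2, 9, 0, 5, 7, 8, 3, 4]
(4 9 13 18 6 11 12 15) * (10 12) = [0, 1, 2, 3, 9, 5, 11, 7, 8, 13, 12, 10, 15, 18, 14, 4, 16, 17, 6] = (4 9 13 18 6 11 10 12 15)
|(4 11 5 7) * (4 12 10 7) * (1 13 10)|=15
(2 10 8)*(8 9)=[0, 1, 10, 3, 4, 5, 6, 7, 2, 8, 9]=(2 10 9 8)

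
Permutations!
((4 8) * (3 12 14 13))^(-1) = (3 13 14 12)(4 8)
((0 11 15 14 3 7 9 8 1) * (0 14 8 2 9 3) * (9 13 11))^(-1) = (0 14 1 8 15 11 13 2 9)(3 7) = ((0 9 2 13 11 15 8 1 14)(3 7))^(-1)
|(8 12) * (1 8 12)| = |(12)(1 8)| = 2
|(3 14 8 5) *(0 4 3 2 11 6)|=9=|(0 4 3 14 8 5 2 11 6)|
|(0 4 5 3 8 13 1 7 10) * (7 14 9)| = 11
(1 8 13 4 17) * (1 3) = (1 8 13 4 17 3) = [0, 8, 2, 1, 17, 5, 6, 7, 13, 9, 10, 11, 12, 4, 14, 15, 16, 3]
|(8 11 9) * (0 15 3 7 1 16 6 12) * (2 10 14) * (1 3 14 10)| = |(0 15 14 2 1 16 6 12)(3 7)(8 11 9)| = 24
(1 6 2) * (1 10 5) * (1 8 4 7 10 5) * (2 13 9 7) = (1 6 13 9 7 10)(2 5 8 4) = [0, 6, 5, 3, 2, 8, 13, 10, 4, 7, 1, 11, 12, 9]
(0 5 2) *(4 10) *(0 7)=[5, 1, 7, 3, 10, 2, 6, 0, 8, 9, 4]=(0 5 2 7)(4 10)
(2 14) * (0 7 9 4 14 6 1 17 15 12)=(0 7 9 4 14 2 6 1 17 15 12)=[7, 17, 6, 3, 14, 5, 1, 9, 8, 4, 10, 11, 0, 13, 2, 12, 16, 15]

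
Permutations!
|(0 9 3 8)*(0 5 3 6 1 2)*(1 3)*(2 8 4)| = |(0 9 6 3 4 2)(1 8 5)| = 6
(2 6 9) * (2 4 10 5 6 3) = (2 3)(4 10 5 6 9) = [0, 1, 3, 2, 10, 6, 9, 7, 8, 4, 5]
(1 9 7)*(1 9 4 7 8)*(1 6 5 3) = (1 4 7 9 8 6 5 3) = [0, 4, 2, 1, 7, 3, 5, 9, 6, 8]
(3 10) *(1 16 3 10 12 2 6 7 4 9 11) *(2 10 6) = (1 16 3 12 10 6 7 4 9 11) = [0, 16, 2, 12, 9, 5, 7, 4, 8, 11, 6, 1, 10, 13, 14, 15, 3]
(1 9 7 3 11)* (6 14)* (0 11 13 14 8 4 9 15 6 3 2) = (0 11 1 15 6 8 4 9 7 2)(3 13 14) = [11, 15, 0, 13, 9, 5, 8, 2, 4, 7, 10, 1, 12, 14, 3, 6]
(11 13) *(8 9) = [0, 1, 2, 3, 4, 5, 6, 7, 9, 8, 10, 13, 12, 11] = (8 9)(11 13)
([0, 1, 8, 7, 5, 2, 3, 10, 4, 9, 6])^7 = (2 5 4 8)(3 6 10 7)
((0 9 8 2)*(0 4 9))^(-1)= ((2 4 9 8))^(-1)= (2 8 9 4)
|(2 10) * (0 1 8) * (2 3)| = |(0 1 8)(2 10 3)| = 3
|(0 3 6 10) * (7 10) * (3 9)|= 6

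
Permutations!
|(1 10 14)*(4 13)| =6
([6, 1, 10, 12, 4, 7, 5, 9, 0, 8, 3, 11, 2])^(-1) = [8, 1, 12, 10, 4, 6, 0, 5, 9, 7, 2, 11, 3]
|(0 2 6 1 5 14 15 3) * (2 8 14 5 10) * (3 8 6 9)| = 21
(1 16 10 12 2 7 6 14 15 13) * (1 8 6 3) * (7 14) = (1 16 10 12 2 14 15 13 8 6 7 3) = [0, 16, 14, 1, 4, 5, 7, 3, 6, 9, 12, 11, 2, 8, 15, 13, 10]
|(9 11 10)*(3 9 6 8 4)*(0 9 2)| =9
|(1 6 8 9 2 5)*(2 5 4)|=10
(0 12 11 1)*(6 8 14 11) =(0 12 6 8 14 11 1) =[12, 0, 2, 3, 4, 5, 8, 7, 14, 9, 10, 1, 6, 13, 11]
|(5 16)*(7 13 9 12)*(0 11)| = |(0 11)(5 16)(7 13 9 12)| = 4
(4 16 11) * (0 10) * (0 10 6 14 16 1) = [6, 0, 2, 3, 1, 5, 14, 7, 8, 9, 10, 4, 12, 13, 16, 15, 11] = (0 6 14 16 11 4 1)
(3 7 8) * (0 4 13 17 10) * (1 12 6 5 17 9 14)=(0 4 13 9 14 1 12 6 5 17 10)(3 7 8)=[4, 12, 2, 7, 13, 17, 5, 8, 3, 14, 0, 11, 6, 9, 1, 15, 16, 10]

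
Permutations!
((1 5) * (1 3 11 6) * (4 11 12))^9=(1 3 4 6 5 12 11)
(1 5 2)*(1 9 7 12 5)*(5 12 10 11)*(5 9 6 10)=(12)(2 6 10 11 9 7 5)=[0, 1, 6, 3, 4, 2, 10, 5, 8, 7, 11, 9, 12]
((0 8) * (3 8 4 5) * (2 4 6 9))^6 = ((0 6 9 2 4 5 3 8))^6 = (0 3 4 9)(2 6 8 5)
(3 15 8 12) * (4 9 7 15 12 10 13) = (3 12)(4 9 7 15 8 10 13) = [0, 1, 2, 12, 9, 5, 6, 15, 10, 7, 13, 11, 3, 4, 14, 8]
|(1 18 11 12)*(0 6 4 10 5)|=|(0 6 4 10 5)(1 18 11 12)|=20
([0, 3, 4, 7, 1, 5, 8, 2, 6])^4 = (8)(1 4 2 7 3)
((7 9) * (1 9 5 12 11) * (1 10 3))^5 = (1 11 7 3 12 9 10 5)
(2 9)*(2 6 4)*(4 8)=[0, 1, 9, 3, 2, 5, 8, 7, 4, 6]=(2 9 6 8 4)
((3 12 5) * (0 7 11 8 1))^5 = (3 5 12)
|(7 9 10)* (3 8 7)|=5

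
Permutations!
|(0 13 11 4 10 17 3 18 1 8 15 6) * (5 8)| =13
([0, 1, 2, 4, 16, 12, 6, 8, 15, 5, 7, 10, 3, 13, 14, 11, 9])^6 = [0, 1, 2, 3, 4, 5, 6, 8, 15, 9, 7, 10, 12, 13, 14, 11, 16]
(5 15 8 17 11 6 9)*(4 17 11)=[0, 1, 2, 3, 17, 15, 9, 7, 11, 5, 10, 6, 12, 13, 14, 8, 16, 4]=(4 17)(5 15 8 11 6 9)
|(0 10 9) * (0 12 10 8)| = |(0 8)(9 12 10)| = 6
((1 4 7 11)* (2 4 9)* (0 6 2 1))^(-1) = ((0 6 2 4 7 11)(1 9))^(-1) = (0 11 7 4 2 6)(1 9)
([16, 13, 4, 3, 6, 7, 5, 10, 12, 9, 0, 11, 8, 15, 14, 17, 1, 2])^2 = (0 1 15 2 6 7)(4 5 10 16 13 17)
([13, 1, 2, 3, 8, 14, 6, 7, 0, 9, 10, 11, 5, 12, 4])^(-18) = [5, 1, 2, 3, 13, 8, 6, 7, 12, 9, 10, 11, 4, 14, 0]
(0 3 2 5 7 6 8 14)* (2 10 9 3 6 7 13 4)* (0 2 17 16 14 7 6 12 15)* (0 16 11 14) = [12, 1, 5, 10, 17, 13, 8, 6, 7, 3, 9, 14, 15, 4, 2, 16, 0, 11] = (0 12 15 16)(2 5 13 4 17 11 14)(3 10 9)(6 8 7)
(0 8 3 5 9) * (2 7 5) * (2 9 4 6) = (0 8 3 9)(2 7 5 4 6) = [8, 1, 7, 9, 6, 4, 2, 5, 3, 0]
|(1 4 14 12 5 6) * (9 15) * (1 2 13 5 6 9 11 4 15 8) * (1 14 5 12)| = 8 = |(1 15 11 4 5 9 8 14)(2 13 12 6)|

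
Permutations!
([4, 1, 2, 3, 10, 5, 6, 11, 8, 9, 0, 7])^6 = [0, 1, 2, 3, 4, 5, 6, 7, 8, 9, 10, 11]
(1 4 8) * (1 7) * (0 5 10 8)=[5, 4, 2, 3, 0, 10, 6, 1, 7, 9, 8]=(0 5 10 8 7 1 4)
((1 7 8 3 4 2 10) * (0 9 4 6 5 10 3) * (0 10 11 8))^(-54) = (0 5)(1 3)(2 10)(4 8)(6 7)(9 11)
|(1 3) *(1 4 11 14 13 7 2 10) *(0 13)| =|(0 13 7 2 10 1 3 4 11 14)| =10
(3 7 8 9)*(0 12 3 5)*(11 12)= (0 11 12 3 7 8 9 5)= [11, 1, 2, 7, 4, 0, 6, 8, 9, 5, 10, 12, 3]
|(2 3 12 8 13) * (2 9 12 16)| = 12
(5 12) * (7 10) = (5 12)(7 10) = [0, 1, 2, 3, 4, 12, 6, 10, 8, 9, 7, 11, 5]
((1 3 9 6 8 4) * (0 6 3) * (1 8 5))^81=((0 6 5 1)(3 9)(4 8))^81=(0 6 5 1)(3 9)(4 8)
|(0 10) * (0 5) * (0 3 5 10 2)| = 2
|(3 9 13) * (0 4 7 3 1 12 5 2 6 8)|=12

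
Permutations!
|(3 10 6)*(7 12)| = 6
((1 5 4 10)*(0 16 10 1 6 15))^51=((0 16 10 6 15)(1 5 4))^51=(0 16 10 6 15)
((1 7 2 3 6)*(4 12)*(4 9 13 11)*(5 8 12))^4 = (1 6 3 2 7)(4 9 5 13 8 11 12)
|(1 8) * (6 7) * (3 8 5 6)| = |(1 5 6 7 3 8)| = 6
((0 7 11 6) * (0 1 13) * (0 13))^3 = (13)(0 6 7 1 11)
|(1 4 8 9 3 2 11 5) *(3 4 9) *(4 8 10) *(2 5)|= 10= |(1 9 8 3 5)(2 11)(4 10)|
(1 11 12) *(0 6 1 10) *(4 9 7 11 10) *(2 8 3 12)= (0 6 1 10)(2 8 3 12 4 9 7 11)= [6, 10, 8, 12, 9, 5, 1, 11, 3, 7, 0, 2, 4]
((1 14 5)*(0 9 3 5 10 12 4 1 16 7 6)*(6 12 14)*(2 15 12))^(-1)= ((0 9 3 5 16 7 2 15 12 4 1 6)(10 14))^(-1)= (0 6 1 4 12 15 2 7 16 5 3 9)(10 14)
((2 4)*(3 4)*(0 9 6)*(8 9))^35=(0 6 9 8)(2 4 3)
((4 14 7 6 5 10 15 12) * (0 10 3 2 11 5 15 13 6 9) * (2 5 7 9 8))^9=((0 10 13 6 15 12 4 14 9)(2 11 7 8)(3 5))^9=(15)(2 11 7 8)(3 5)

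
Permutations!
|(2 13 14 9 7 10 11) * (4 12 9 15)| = 10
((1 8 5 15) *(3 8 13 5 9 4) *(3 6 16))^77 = (1 13 5 15)(3 16 6 4 9 8)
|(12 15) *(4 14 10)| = |(4 14 10)(12 15)| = 6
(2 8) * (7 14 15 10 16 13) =[0, 1, 8, 3, 4, 5, 6, 14, 2, 9, 16, 11, 12, 7, 15, 10, 13] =(2 8)(7 14 15 10 16 13)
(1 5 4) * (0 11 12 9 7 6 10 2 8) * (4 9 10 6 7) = (0 11 12 10 2 8)(1 5 9 4) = [11, 5, 8, 3, 1, 9, 6, 7, 0, 4, 2, 12, 10]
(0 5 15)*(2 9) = (0 5 15)(2 9) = [5, 1, 9, 3, 4, 15, 6, 7, 8, 2, 10, 11, 12, 13, 14, 0]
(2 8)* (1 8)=(1 8 2)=[0, 8, 1, 3, 4, 5, 6, 7, 2]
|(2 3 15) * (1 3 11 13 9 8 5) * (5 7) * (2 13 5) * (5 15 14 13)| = 11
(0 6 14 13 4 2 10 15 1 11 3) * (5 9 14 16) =(0 6 16 5 9 14 13 4 2 10 15 1 11 3) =[6, 11, 10, 0, 2, 9, 16, 7, 8, 14, 15, 3, 12, 4, 13, 1, 5]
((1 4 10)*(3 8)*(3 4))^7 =(1 8 10 3 4)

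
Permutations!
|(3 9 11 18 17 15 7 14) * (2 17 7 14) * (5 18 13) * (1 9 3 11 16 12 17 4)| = |(1 9 16 12 17 15 14 11 13 5 18 7 2 4)| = 14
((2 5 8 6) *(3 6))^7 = ((2 5 8 3 6))^7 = (2 8 6 5 3)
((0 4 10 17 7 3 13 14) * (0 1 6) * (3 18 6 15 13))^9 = (0 10 7 6 4 17 18)(1 15 13 14)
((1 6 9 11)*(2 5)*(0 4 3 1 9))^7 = (0 3 6 4 1)(2 5)(9 11)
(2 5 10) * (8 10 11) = (2 5 11 8 10) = [0, 1, 5, 3, 4, 11, 6, 7, 10, 9, 2, 8]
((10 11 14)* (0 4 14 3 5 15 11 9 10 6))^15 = (0 6 14 4)(3 11 15 5)(9 10)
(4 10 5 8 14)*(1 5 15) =(1 5 8 14 4 10 15) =[0, 5, 2, 3, 10, 8, 6, 7, 14, 9, 15, 11, 12, 13, 4, 1]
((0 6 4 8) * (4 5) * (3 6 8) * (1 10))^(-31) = (0 8)(1 10)(3 6 5 4)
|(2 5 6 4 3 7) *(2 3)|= 4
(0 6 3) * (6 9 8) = (0 9 8 6 3) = [9, 1, 2, 0, 4, 5, 3, 7, 6, 8]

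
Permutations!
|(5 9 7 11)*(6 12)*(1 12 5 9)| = |(1 12 6 5)(7 11 9)| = 12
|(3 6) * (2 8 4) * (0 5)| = 6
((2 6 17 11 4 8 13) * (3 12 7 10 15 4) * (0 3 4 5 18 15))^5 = (2 8 11 6 13 4 17)(5 15 18)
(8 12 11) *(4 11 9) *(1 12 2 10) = (1 12 9 4 11 8 2 10) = [0, 12, 10, 3, 11, 5, 6, 7, 2, 4, 1, 8, 9]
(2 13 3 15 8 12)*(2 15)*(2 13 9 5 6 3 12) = [0, 1, 9, 13, 4, 6, 3, 7, 2, 5, 10, 11, 15, 12, 14, 8] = (2 9 5 6 3 13 12 15 8)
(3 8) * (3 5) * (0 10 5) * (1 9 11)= (0 10 5 3 8)(1 9 11)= [10, 9, 2, 8, 4, 3, 6, 7, 0, 11, 5, 1]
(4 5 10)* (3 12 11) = (3 12 11)(4 5 10) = [0, 1, 2, 12, 5, 10, 6, 7, 8, 9, 4, 3, 11]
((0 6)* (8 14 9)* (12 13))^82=((0 6)(8 14 9)(12 13))^82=(8 14 9)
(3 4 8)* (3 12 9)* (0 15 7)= (0 15 7)(3 4 8 12 9)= [15, 1, 2, 4, 8, 5, 6, 0, 12, 3, 10, 11, 9, 13, 14, 7]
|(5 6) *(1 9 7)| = |(1 9 7)(5 6)| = 6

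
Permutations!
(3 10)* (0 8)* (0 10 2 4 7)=(0 8 10 3 2 4 7)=[8, 1, 4, 2, 7, 5, 6, 0, 10, 9, 3]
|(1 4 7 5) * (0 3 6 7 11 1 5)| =|(0 3 6 7)(1 4 11)| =12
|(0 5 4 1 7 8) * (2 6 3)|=|(0 5 4 1 7 8)(2 6 3)|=6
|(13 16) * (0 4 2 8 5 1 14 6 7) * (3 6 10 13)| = |(0 4 2 8 5 1 14 10 13 16 3 6 7)| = 13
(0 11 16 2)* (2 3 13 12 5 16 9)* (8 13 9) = (0 11 8 13 12 5 16 3 9 2) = [11, 1, 0, 9, 4, 16, 6, 7, 13, 2, 10, 8, 5, 12, 14, 15, 3]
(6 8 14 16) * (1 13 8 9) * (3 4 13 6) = (1 6 9)(3 4 13 8 14 16) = [0, 6, 2, 4, 13, 5, 9, 7, 14, 1, 10, 11, 12, 8, 16, 15, 3]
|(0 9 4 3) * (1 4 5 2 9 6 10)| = 6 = |(0 6 10 1 4 3)(2 9 5)|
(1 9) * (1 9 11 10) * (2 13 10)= (1 11 2 13 10)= [0, 11, 13, 3, 4, 5, 6, 7, 8, 9, 1, 2, 12, 10]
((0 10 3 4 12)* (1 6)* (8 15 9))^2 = (0 3 12 10 4)(8 9 15) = ((0 10 3 4 12)(1 6)(8 15 9))^2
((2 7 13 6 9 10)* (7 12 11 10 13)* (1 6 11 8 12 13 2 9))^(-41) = (1 6)(2 9 10 11 13)(8 12)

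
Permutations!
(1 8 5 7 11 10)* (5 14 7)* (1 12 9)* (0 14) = (0 14 7 11 10 12 9 1 8) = [14, 8, 2, 3, 4, 5, 6, 11, 0, 1, 12, 10, 9, 13, 7]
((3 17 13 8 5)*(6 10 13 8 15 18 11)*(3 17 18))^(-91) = (18)(5 8 17)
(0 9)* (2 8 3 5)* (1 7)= (0 9)(1 7)(2 8 3 5)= [9, 7, 8, 5, 4, 2, 6, 1, 3, 0]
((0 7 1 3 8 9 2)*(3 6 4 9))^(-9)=(0 9 6 7 2 4 1)(3 8)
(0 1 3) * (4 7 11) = [1, 3, 2, 0, 7, 5, 6, 11, 8, 9, 10, 4] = (0 1 3)(4 7 11)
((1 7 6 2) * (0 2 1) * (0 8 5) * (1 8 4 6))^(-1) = ((0 2 4 6 8 5)(1 7))^(-1) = (0 5 8 6 4 2)(1 7)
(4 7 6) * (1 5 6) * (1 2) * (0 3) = (0 3)(1 5 6 4 7 2) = [3, 5, 1, 0, 7, 6, 4, 2]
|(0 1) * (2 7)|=|(0 1)(2 7)|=2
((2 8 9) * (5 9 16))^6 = (2 8 16 5 9) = ((2 8 16 5 9))^6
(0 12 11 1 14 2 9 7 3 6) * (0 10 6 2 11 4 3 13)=(0 12 4 3 2 9 7 13)(1 14 11)(6 10)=[12, 14, 9, 2, 3, 5, 10, 13, 8, 7, 6, 1, 4, 0, 11]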